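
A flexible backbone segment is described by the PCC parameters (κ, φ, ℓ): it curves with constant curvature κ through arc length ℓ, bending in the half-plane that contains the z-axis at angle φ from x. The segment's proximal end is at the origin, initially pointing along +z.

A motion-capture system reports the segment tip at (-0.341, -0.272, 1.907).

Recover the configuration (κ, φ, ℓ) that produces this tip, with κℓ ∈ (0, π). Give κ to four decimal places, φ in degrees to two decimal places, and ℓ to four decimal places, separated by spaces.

ρ = √(x²+y²) = √(-0.341² + -0.272²) = 0.43619
φ = atan2(y, x) mod 360° = atan2(-0.272, -0.341) = 218.5778°
|p|² = ρ² + z² = 0.43619² + 1.907² = 3.82691
κ = 2ρ / |p|² = 2×0.43619 / 3.82691 = 0.22796
θ = 2·atan2(ρ, z) = 2·atan2(0.43619, 1.907) = 0.44973 rad
ℓ = θ/κ = 0.44973/0.22796 = 1.97283

0.2280 218.58 1.9728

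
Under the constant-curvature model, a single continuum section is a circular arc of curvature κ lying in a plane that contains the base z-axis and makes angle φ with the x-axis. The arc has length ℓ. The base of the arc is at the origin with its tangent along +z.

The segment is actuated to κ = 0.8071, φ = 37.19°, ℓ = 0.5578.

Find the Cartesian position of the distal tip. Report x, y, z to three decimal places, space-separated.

0.098 0.075 0.539

θ = κ·ℓ = 0.8071 × 0.5578 = 0.45020 rad
ρ = (1 − cos θ)/κ = (1 − 0.90036)/0.8071 = 0.12345
z = sin θ / κ = 0.43515/0.8071 = 0.53915
x = ρ cos φ = 0.12345 × cos(37.19°) = 0.09835
y = ρ sin φ = 0.12345 × sin(37.19°) = 0.07462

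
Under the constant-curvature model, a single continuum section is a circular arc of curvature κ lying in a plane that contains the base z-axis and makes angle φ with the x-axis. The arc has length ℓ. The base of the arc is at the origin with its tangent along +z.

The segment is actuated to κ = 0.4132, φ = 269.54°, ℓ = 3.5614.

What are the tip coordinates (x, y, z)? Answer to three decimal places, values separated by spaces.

-0.018 -2.180 2.408

θ = κ·ℓ = 0.4132 × 3.5614 = 1.47157 rad
ρ = (1 − cos θ)/κ = (1 − 0.09906)/0.4132 = 2.18039
z = sin θ / κ = 0.99508/0.4132 = 2.40823
x = ρ cos φ = 2.18039 × cos(269.54°) = -0.01751
y = ρ sin φ = 2.18039 × sin(269.54°) = -2.18032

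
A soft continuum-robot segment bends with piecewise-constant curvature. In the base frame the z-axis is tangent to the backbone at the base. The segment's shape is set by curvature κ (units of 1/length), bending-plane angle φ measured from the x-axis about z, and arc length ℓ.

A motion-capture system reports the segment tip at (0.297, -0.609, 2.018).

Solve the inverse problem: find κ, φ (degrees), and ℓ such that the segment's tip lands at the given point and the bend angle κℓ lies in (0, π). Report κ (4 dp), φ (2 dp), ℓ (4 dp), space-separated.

0.2991 296.00 2.1664

ρ = √(x²+y²) = √(0.297² + -0.609²) = 0.67756
φ = atan2(y, x) mod 360° = atan2(-0.609, 0.297) = 295.9978°
|p|² = ρ² + z² = 0.67756² + 2.018² = 4.53141
κ = 2ρ / |p|² = 2×0.67756 / 4.53141 = 0.29905
θ = 2·atan2(ρ, z) = 2·atan2(0.67756, 2.018) = 0.64786 rad
ℓ = θ/κ = 0.64786/0.29905 = 2.16640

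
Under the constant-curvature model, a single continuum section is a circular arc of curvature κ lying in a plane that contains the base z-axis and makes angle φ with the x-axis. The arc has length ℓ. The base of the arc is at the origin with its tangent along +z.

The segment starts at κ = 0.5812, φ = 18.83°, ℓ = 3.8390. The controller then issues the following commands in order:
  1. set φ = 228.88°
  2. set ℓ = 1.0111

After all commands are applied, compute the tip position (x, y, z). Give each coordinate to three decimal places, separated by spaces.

-0.190 -0.217 0.954

initial: κ=0.5812, φ=18.83°, ℓ=3.8390
cmd 1: set φ=228.88° → (κ,φ,ℓ)=(0.5812,228.88°,3.8390) → tip=(-1.8257,-2.0913,1.3588)
cmd 2: set ℓ=1.0111 → (κ,φ,ℓ)=(0.5812,228.88°,1.0111) → tip=(-0.1898,-0.2174,0.9539)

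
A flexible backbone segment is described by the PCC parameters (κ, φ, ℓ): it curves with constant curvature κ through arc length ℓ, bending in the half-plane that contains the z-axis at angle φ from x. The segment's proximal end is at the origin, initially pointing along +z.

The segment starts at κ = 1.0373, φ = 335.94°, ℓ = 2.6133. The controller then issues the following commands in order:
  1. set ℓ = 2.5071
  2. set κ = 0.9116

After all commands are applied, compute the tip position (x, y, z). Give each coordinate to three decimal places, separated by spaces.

1.658 -0.740 0.829

initial: κ=1.0373, φ=335.94°, ℓ=2.6133
cmd 1: set ℓ=2.5071 → (κ,φ,ℓ)=(1.0373,335.94°,2.5071) → tip=(1.6349,-0.7299,0.4965)
cmd 2: set κ=0.9116 → (κ,φ,ℓ)=(0.9116,335.94°,2.5071) → tip=(1.6581,-0.7403,0.8285)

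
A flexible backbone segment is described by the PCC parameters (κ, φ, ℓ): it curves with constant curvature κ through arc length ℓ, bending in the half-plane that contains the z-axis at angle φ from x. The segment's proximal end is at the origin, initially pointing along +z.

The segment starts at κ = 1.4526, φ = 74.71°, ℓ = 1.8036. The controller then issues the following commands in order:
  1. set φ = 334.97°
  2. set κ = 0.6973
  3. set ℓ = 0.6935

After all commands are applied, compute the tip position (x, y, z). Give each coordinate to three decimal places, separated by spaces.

0.149 -0.070 0.667

initial: κ=1.4526, φ=74.71°, ℓ=1.8036
cmd 1: set φ=334.97° → (κ,φ,ℓ)=(1.4526,334.97°,1.8036) → tip=(1.1646,-0.5438,0.3431)
cmd 2: set κ=0.6973 → (κ,φ,ℓ)=(0.6973,334.97°,1.8036) → tip=(0.8991,-0.4198,1.3644)
cmd 3: set ℓ=0.6935 → (κ,φ,ℓ)=(0.6973,334.97°,0.6935) → tip=(0.1490,-0.0696,0.6668)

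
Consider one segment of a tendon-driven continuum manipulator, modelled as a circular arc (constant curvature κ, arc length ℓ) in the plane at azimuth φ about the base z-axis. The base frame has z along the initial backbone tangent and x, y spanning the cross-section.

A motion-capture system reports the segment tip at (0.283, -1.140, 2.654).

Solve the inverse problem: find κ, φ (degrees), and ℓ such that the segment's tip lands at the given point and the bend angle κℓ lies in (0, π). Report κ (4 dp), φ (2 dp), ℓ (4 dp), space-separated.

0.2789 283.94 2.9880

ρ = √(x²+y²) = √(0.283² + -1.140²) = 1.17460
φ = atan2(y, x) mod 360° = atan2(-1.140, 0.283) = 283.9416°
|p|² = ρ² + z² = 1.17460² + 2.654² = 8.42340
κ = 2ρ / |p|² = 2×1.17460 / 8.42340 = 0.27889
θ = 2·atan2(ρ, z) = 2·atan2(1.17460, 2.654) = 0.83333 rad
ℓ = θ/κ = 0.83333/0.27889 = 2.98802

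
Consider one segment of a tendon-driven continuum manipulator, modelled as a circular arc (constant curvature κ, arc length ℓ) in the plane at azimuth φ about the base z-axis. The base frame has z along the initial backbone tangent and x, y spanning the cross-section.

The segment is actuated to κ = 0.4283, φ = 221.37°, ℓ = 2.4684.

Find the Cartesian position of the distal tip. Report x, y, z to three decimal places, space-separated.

θ = κ·ℓ = 0.4283 × 2.4684 = 1.05722 rad
ρ = (1 − cos θ)/κ = (1 − 0.49130)/0.4283 = 1.18772
z = sin θ / κ = 0.87099/0.4283 = 2.03360
x = ρ cos φ = 1.18772 × cos(221.37°) = -0.89133
y = ρ sin φ = 1.18772 × sin(221.37°) = -0.78499

-0.891 -0.785 2.034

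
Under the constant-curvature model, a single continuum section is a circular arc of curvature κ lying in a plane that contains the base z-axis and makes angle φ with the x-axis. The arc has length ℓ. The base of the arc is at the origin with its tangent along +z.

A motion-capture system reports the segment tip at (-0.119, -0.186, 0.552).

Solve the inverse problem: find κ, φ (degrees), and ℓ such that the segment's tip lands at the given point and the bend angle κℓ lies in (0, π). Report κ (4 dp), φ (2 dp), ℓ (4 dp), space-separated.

1.2494 237.39 0.6091

ρ = √(x²+y²) = √(-0.119² + -0.186²) = 0.22081
φ = atan2(y, x) mod 360° = atan2(-0.186, -0.119) = 237.3895°
|p|² = ρ² + z² = 0.22081² + 0.552² = 0.35346
κ = 2ρ / |p|² = 2×0.22081 / 0.35346 = 1.24942
θ = 2·atan2(ρ, z) = 2·atan2(0.22081, 0.552) = 0.76104 rad
ℓ = θ/κ = 0.76104/1.24942 = 0.60912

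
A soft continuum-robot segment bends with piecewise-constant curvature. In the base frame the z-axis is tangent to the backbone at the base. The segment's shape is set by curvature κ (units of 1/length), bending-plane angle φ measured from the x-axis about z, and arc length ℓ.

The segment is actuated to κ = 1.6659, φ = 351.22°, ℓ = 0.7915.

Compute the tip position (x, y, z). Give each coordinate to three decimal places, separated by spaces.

0.445 -0.069 0.581

θ = κ·ℓ = 1.6659 × 0.7915 = 1.31856 rad
ρ = (1 − cos θ)/κ = (1 − 0.24957)/1.6659 = 0.45047
z = sin θ / κ = 0.96836/1.6659 = 0.58128
x = ρ cos φ = 0.45047 × cos(351.22°) = 0.44519
y = ρ sin φ = 0.45047 × sin(351.22°) = -0.06876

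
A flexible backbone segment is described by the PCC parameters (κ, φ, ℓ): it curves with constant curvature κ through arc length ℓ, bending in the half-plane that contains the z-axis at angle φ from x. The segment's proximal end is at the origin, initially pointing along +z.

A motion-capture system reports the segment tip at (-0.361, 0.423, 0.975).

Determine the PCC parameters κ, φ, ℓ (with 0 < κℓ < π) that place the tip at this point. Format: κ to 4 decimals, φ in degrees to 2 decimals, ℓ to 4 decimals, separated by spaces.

ρ = √(x²+y²) = √(-0.361² + 0.423²) = 0.55610
φ = atan2(y, x) mod 360° = atan2(0.423, -0.361) = 130.4784°
|p|² = ρ² + z² = 0.55610² + 0.975² = 1.25987
κ = 2ρ / |p|² = 2×0.55610 / 1.25987 = 0.88279
θ = 2·atan2(ρ, z) = 2·atan2(0.55610, 0.975) = 1.03668 rad
ℓ = θ/κ = 1.03668/0.88279 = 1.17433

0.8828 130.48 1.1743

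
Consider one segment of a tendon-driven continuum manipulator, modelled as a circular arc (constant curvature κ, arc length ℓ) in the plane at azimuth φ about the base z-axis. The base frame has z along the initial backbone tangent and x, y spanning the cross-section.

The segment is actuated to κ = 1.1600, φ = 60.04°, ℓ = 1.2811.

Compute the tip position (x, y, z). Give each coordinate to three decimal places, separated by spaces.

0.394 0.684 0.859

θ = κ·ℓ = 1.1600 × 1.2811 = 1.48608 rad
ρ = (1 − cos θ)/κ = (1 − 0.08462)/1.1600 = 0.78912
z = sin θ / κ = 0.99641/1.1600 = 0.85898
x = ρ cos φ = 0.78912 × cos(60.04°) = 0.39408
y = ρ sin φ = 0.78912 × sin(60.04°) = 0.68367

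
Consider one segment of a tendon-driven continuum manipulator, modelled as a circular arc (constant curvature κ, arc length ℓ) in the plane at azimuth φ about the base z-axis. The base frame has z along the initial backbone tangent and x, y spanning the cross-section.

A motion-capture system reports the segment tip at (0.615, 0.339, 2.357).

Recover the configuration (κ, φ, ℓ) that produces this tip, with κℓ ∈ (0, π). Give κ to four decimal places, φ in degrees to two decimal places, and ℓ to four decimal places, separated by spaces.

0.2322 28.86 2.4941

ρ = √(x²+y²) = √(0.615² + 0.339²) = 0.70224
φ = atan2(y, x) mod 360° = atan2(0.339, 0.615) = 28.8644°
|p|² = ρ² + z² = 0.70224² + 2.357² = 6.04860
κ = 2ρ / |p|² = 2×0.70224 / 6.04860 = 0.23220
θ = 2·atan2(ρ, z) = 2·atan2(0.70224, 2.357) = 0.57913 rad
ℓ = θ/κ = 0.57913/0.23220 = 2.49410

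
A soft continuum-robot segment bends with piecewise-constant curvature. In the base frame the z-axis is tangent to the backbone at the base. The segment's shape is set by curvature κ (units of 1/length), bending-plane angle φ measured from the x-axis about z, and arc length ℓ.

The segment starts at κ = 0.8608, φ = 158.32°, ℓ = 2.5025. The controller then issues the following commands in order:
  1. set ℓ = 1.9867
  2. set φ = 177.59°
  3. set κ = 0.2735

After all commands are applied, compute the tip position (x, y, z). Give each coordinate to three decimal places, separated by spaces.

-0.526 0.022 1.890

initial: κ=0.8608, φ=158.32°, ℓ=2.5025
cmd 1: set ℓ=1.9867 → (κ,φ,ℓ)=(0.8608,158.32°,1.9867) → tip=(-1.2295,0.4888,1.1504)
cmd 2: set φ=177.59° → (κ,φ,ℓ)=(0.8608,177.59°,1.9867) → tip=(-1.3219,0.0556,1.1504)
cmd 3: set κ=0.2735 → (κ,φ,ℓ)=(0.2735,177.59°,1.9867) → tip=(-0.5261,0.0221,1.8904)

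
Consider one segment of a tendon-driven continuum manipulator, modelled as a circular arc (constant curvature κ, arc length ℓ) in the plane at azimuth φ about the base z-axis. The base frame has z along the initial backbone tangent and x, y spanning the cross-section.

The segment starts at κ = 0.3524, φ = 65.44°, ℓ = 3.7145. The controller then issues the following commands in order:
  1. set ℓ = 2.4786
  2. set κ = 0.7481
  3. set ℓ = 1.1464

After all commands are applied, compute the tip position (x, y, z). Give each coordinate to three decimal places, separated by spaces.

0.192 0.420 1.011

initial: κ=0.3524, φ=65.44°, ℓ=3.7145
cmd 1: set ℓ=2.4786 → (κ,φ,ℓ)=(0.3524,65.44°,2.4786) → tip=(0.4220,0.9235,2.1752)
cmd 2: set κ=0.7481 → (κ,φ,ℓ)=(0.7481,65.44°,2.4786) → tip=(0.7110,1.5558,1.2834)
cmd 3: set ℓ=1.1464 → (κ,φ,ℓ)=(0.7481,65.44°,1.1464) → tip=(0.1921,0.4204,1.0109)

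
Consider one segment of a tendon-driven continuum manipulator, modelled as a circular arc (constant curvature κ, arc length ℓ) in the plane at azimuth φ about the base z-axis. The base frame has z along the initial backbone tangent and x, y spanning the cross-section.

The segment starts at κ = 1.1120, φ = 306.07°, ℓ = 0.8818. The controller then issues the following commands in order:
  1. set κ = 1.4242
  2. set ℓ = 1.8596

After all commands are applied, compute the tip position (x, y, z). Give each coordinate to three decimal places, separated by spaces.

initial: κ=1.1120, φ=306.07°, ℓ=0.8818
cmd 1: set κ=1.4242 → (κ,φ,ℓ)=(1.4242,306.07°,0.8818) → tip=(0.2854,-0.3917,0.6676)
cmd 2: set ℓ=1.8596 → (κ,φ,ℓ)=(1.4242,306.07°,1.8596) → tip=(0.7776,-1.0675,0.3324)

0.778 -1.067 0.332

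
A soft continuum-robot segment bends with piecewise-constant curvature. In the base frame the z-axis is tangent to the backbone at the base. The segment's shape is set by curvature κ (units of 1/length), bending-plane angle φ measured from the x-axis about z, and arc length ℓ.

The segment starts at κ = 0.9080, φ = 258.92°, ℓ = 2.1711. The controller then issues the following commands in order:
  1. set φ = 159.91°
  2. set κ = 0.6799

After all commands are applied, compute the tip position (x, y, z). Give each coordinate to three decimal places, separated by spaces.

initial: κ=0.9080, φ=258.92°, ℓ=2.1711
cmd 1: set φ=159.91° → (κ,φ,ℓ)=(0.9080,159.91°,2.1711) → tip=(-1.4376,0.5258,1.0141)
cmd 2: set κ=0.6799 → (κ,φ,ℓ)=(0.6799,159.91°,2.1711) → tip=(-1.2507,0.4575,1.4642)

-1.251 0.457 1.464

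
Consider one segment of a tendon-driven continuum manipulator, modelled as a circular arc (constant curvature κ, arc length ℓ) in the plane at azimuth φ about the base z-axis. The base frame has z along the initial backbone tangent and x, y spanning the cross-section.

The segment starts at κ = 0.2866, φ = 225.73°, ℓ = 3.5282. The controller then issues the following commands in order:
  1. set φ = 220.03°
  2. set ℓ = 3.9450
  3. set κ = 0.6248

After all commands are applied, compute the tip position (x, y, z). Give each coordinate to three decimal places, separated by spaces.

initial: κ=0.2866, φ=225.73°, ℓ=3.5282
cmd 1: set φ=220.03° → (κ,φ,ℓ)=(0.2866,220.03°,3.5282) → tip=(-1.2534,-1.0528,2.9569)
cmd 2: set ℓ=3.9450 → (κ,φ,ℓ)=(0.2866,220.03°,3.9450) → tip=(-1.5333,-1.2880,3.1566)
cmd 3: set κ=0.6248 → (κ,φ,ℓ)=(0.6248,220.03°,3.9450) → tip=(-2.1810,-1.8320,1.0023)

-2.181 -1.832 1.002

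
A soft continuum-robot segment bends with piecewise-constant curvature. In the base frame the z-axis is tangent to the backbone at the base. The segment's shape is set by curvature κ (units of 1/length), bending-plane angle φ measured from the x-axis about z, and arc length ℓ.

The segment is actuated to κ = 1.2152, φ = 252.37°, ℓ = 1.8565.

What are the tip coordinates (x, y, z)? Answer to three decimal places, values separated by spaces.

-0.407 -1.281 0.637

θ = κ·ℓ = 1.2152 × 1.8565 = 2.25602 rad
ρ = (1 − cos θ)/κ = (1 − -0.63285)/1.2152 = 1.34368
z = sin θ / κ = 0.77428/1.2152 = 0.63716
x = ρ cos φ = 1.34368 × cos(252.37°) = -0.40696
y = ρ sin φ = 1.34368 × sin(252.37°) = -1.28057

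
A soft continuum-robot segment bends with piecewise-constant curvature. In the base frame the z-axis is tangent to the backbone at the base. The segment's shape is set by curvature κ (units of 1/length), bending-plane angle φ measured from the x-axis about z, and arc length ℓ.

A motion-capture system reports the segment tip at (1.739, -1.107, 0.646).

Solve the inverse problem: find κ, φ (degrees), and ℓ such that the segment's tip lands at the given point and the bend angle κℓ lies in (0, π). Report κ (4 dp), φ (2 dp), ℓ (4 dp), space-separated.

ρ = √(x²+y²) = √(1.739² + -1.107²) = 2.06145
φ = atan2(y, x) mod 360° = atan2(-1.107, 1.739) = 327.5203°
|p|² = ρ² + z² = 2.06145² + 0.646² = 4.66689
κ = 2ρ / |p|² = 2×2.06145 / 4.66689 = 0.88344
θ = 2·atan2(ρ, z) = 2·atan2(2.06145, 0.646) = 2.53423 rad
ℓ = θ/κ = 2.53423/0.88344 = 2.86861

0.8834 327.52 2.8686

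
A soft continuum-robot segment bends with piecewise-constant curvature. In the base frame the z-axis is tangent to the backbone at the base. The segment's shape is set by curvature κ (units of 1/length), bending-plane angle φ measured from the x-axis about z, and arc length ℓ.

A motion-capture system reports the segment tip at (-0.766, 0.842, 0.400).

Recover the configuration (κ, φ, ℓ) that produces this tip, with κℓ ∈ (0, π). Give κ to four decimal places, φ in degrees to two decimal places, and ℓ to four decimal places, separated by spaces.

ρ = √(x²+y²) = √(-0.766² + 0.842²) = 1.13830
φ = atan2(y, x) mod 360° = atan2(0.842, -0.766) = 132.2940°
|p|² = ρ² + z² = 1.13830² + 0.400² = 1.45572
κ = 2ρ / |p|² = 2×1.13830 / 1.45572 = 1.56390
θ = 2·atan2(ρ, z) = 2·atan2(1.13830, 0.400) = 2.46575 rad
ℓ = θ/κ = 2.46575/1.56390 = 1.57667

1.5639 132.29 1.5767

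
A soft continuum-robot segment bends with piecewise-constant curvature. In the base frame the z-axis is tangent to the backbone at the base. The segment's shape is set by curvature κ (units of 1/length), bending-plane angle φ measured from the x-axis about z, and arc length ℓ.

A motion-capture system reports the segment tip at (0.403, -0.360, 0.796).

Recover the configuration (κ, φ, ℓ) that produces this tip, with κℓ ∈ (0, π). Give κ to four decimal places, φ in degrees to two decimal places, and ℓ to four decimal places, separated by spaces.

1.1676 318.23 1.0216

ρ = √(x²+y²) = √(0.403² + -0.360²) = 0.54038
φ = atan2(y, x) mod 360° = atan2(-0.360, 0.403) = 318.2256°
|p|² = ρ² + z² = 0.54038² + 0.796² = 0.92563
κ = 2ρ / |p|² = 2×0.54038 / 0.92563 = 1.16760
θ = 2·atan2(ρ, z) = 2·atan2(0.54038, 0.796) = 1.19280 rad
ℓ = θ/κ = 1.19280/1.16760 = 1.02159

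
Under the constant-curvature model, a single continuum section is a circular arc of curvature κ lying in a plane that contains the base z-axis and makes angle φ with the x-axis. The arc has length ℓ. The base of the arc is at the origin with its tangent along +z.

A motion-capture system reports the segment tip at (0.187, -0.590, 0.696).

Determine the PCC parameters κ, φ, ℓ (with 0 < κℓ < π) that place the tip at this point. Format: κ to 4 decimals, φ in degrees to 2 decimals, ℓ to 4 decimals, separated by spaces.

1.4269 287.59 1.0188

ρ = √(x²+y²) = √(0.187² + -0.590²) = 0.61893
φ = atan2(y, x) mod 360° = atan2(-0.590, 0.187) = 287.5860°
|p|² = ρ² + z² = 0.61893² + 0.696² = 0.86749
κ = 2ρ / |p|² = 2×0.61893 / 0.86749 = 1.42694
θ = 2·atan2(ρ, z) = 2·atan2(0.61893, 0.696) = 1.45370 rad
ℓ = θ/κ = 1.45370/1.42694 = 1.01875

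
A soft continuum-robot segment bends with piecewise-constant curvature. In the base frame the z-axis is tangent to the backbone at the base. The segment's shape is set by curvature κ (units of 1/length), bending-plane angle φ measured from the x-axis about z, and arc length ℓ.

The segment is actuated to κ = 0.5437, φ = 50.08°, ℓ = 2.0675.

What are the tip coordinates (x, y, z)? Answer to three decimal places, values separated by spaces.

θ = κ·ℓ = 0.5437 × 2.0675 = 1.12410 rad
ρ = (1 − cos θ)/κ = (1 − 0.43199)/0.5437 = 1.04471
z = sin θ / κ = 0.90188/0.5437 = 1.65878
x = ρ cos φ = 1.04471 × cos(50.08°) = 0.67041
y = ρ sin φ = 1.04471 × sin(50.08°) = 0.80123

0.670 0.801 1.659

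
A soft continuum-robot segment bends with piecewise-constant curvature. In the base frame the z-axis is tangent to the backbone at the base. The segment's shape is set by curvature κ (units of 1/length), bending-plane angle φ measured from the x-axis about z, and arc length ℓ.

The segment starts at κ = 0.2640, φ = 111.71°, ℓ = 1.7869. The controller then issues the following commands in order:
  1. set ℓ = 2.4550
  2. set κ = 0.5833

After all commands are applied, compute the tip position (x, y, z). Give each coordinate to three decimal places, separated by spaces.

-0.546 1.372 1.698

initial: κ=0.2640, φ=111.71°, ℓ=1.7869
cmd 1: set ℓ=2.4550 → (κ,φ,ℓ)=(0.2640,111.71°,2.4550) → tip=(-0.2841,0.7136,2.2867)
cmd 2: set κ=0.5833 → (κ,φ,ℓ)=(0.5833,111.71°,2.4550) → tip=(-0.5464,1.3724,1.6979)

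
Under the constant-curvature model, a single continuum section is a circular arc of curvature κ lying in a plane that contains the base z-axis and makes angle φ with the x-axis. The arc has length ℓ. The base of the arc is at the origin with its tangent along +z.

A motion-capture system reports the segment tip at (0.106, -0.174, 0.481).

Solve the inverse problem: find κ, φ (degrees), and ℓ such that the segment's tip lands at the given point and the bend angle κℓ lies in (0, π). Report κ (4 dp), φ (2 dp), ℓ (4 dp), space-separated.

1.4933 301.35 0.5366

ρ = √(x²+y²) = √(0.106² + -0.174²) = 0.20374
φ = atan2(y, x) mod 360° = atan2(-0.174, 0.106) = 301.3496°
|p|² = ρ² + z² = 0.20374² + 0.481² = 0.27287
κ = 2ρ / |p|² = 2×0.20374 / 0.27287 = 1.49333
θ = 2·atan2(ρ, z) = 2·atan2(0.20374, 0.481) = 0.80134 rad
ℓ = θ/κ = 0.80134/1.49333 = 0.53662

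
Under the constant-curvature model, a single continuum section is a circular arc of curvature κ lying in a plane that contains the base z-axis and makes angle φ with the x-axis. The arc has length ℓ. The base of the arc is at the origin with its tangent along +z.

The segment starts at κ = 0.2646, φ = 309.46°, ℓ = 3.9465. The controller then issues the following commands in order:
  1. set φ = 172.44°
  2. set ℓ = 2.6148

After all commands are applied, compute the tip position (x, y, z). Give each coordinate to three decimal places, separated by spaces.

initial: κ=0.2646, φ=309.46°, ℓ=3.9465
cmd 1: set φ=172.44° → (κ,φ,ℓ)=(0.2646,172.44°,3.9465) → tip=(-1.8636,0.2473,3.2674)
cmd 2: set ℓ=2.6148 → (κ,φ,ℓ)=(0.2646,172.44°,2.6148) → tip=(-0.8615,0.1143,2.4111)

-0.861 0.114 2.411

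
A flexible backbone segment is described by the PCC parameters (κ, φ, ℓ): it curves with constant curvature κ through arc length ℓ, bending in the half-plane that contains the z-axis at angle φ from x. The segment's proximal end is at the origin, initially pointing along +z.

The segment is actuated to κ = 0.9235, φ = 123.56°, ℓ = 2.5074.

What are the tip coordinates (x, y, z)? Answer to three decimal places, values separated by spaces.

θ = κ·ℓ = 0.9235 × 2.5074 = 2.31558 rad
ρ = (1 − cos θ)/κ = (1 − -0.67782)/0.9235 = 1.81680
z = sin θ / κ = 0.73523/0.9235 = 0.79614
x = ρ cos φ = 1.81680 × cos(123.56°) = -1.00435
y = ρ sin φ = 1.81680 × sin(123.56°) = 1.51395

-1.004 1.514 0.796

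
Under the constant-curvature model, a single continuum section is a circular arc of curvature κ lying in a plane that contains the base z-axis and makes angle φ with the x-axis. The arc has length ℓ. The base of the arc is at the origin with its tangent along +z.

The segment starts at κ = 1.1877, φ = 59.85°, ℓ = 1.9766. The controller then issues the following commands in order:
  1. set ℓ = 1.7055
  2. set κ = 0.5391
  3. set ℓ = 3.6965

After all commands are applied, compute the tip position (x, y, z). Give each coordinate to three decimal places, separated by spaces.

1.313 2.261 1.692

initial: κ=1.1877, φ=59.85°, ℓ=1.9766
cmd 1: set ℓ=1.7055 → (κ,φ,ℓ)=(1.1877,59.85°,1.7055) → tip=(0.6087,1.0479,0.7564)
cmd 2: set κ=0.5391 → (κ,φ,ℓ)=(0.5391,59.85°,1.7055) → tip=(0.3668,0.6315,1.4752)
cmd 3: set ℓ=3.6965 → (κ,φ,ℓ)=(0.5391,59.85°,3.6965) → tip=(1.3133,2.2609,1.6922)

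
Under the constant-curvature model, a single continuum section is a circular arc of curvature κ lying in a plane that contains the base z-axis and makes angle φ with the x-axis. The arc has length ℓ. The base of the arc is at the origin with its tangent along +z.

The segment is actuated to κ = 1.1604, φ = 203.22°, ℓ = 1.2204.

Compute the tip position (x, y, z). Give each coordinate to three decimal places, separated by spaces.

-0.670 -0.287 0.851

θ = κ·ℓ = 1.1604 × 1.2204 = 1.41615 rad
ρ = (1 − cos θ)/κ = (1 − 0.15403)/1.1604 = 0.72903
z = sin θ / κ = 0.98807/1.1604 = 0.85149
x = ρ cos φ = 0.72903 × cos(203.22°) = -0.66998
y = ρ sin φ = 0.72903 × sin(203.22°) = -0.28743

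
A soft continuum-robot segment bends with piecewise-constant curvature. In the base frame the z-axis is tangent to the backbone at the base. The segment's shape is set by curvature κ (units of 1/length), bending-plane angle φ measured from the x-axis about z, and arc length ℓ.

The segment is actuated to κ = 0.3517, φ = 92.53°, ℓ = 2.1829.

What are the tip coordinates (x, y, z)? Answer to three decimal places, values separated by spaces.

-0.035 0.797 1.975

θ = κ·ℓ = 0.3517 × 2.1829 = 0.76773 rad
ρ = (1 − cos θ)/κ = (1 − 0.71949)/0.3517 = 0.79758
z = sin θ / κ = 0.69450/0.3517 = 1.97470
x = ρ cos φ = 0.79758 × cos(92.53°) = -0.03521
y = ρ sin φ = 0.79758 × sin(92.53°) = 0.79680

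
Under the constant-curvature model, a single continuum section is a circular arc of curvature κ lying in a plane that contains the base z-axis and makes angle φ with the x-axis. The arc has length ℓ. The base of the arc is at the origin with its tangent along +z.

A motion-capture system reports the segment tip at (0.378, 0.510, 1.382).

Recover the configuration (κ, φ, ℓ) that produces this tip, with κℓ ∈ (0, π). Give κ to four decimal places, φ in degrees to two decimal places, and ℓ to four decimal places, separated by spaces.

0.5489 53.46 1.5689

ρ = √(x²+y²) = √(0.378² + 0.510²) = 0.63481
φ = atan2(y, x) mod 360° = atan2(0.510, 0.378) = 53.4550°
|p|² = ρ² + z² = 0.63481² + 1.382² = 2.31291
κ = 2ρ / |p|² = 2×0.63481 / 2.31291 = 0.54893
θ = 2·atan2(ρ, z) = 2·atan2(0.63481, 1.382) = 0.86119 rad
ℓ = θ/κ = 0.86119/0.54893 = 1.56886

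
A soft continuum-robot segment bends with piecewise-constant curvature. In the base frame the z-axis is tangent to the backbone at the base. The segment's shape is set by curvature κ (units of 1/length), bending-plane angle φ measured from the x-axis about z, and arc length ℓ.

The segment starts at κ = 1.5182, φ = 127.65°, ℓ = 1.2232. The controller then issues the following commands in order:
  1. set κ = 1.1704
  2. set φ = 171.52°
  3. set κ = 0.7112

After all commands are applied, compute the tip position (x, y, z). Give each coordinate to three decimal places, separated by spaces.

-0.494 0.074 1.075

initial: κ=1.5182, φ=127.65°, ℓ=1.2232
cmd 1: set κ=1.1704 → (κ,φ,ℓ)=(1.1704,127.65°,1.2232) → tip=(-0.4495,0.5826,0.8461)
cmd 2: set φ=171.52° → (κ,φ,ℓ)=(1.1704,171.52°,1.2232) → tip=(-0.7278,0.1085,0.8461)
cmd 3: set κ=0.7112 → (κ,φ,ℓ)=(0.7112,171.52°,1.2232) → tip=(-0.4939,0.0736,1.0746)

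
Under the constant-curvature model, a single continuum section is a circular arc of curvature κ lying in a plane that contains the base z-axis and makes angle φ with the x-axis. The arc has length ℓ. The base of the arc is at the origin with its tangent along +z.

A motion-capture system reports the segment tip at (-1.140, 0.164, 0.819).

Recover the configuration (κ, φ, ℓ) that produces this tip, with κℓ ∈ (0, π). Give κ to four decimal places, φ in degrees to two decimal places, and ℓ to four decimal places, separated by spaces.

ρ = √(x²+y²) = √(-1.140² + 0.164²) = 1.15174
φ = atan2(y, x) mod 360° = atan2(0.164, -1.140) = 171.8136°
|p|² = ρ² + z² = 1.15174² + 0.819² = 1.99726
κ = 2ρ / |p|² = 2×1.15174 / 1.99726 = 1.15332
θ = 2·atan2(ρ, z) = 2·atan2(1.15174, 0.819) = 1.90532 rad
ℓ = θ/κ = 1.90532/1.15332 = 1.65203

1.1533 171.81 1.6520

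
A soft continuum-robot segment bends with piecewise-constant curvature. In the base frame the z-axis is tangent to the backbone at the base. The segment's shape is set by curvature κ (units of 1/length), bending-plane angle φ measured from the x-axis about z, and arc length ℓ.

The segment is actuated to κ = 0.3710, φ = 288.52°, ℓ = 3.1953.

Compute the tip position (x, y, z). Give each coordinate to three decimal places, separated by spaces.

0.534 -1.595 2.498

θ = κ·ℓ = 0.3710 × 3.1953 = 1.18546 rad
ρ = (1 − cos θ)/κ = (1 − 0.37587)/0.3710 = 1.68228
z = sin θ / κ = 0.92667/0.3710 = 2.49776
x = ρ cos φ = 1.68228 × cos(288.52°) = 0.53435
y = ρ sin φ = 1.68228 × sin(288.52°) = -1.59516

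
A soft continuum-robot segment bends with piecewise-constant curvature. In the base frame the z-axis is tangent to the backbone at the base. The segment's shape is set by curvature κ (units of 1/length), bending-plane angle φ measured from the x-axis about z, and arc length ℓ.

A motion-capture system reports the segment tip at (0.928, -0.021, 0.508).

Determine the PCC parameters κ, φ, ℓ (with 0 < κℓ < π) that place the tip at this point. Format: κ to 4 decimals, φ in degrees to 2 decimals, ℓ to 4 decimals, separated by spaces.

ρ = √(x²+y²) = √(0.928² + -0.021²) = 0.92824
φ = atan2(y, x) mod 360° = atan2(-0.021, 0.928) = 358.7037°
|p|² = ρ² + z² = 0.92824² + 0.508² = 1.11969
κ = 2ρ / |p|² = 2×0.92824 / 1.11969 = 1.65803
θ = 2·atan2(ρ, z) = 2·atan2(0.92824, 0.508) = 2.14010 rad
ℓ = θ/κ = 2.14010/1.65803 = 1.29075

1.6580 358.70 1.2907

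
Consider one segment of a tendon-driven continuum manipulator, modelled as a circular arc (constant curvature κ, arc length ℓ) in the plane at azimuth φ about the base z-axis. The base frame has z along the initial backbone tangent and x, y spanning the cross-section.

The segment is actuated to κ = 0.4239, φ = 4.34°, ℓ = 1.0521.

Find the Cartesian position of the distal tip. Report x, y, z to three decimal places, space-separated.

θ = κ·ℓ = 0.4239 × 1.0521 = 0.44599 rad
ρ = (1 − cos θ)/κ = (1 − 0.90219)/0.4239 = 0.23075
z = sin θ / κ = 0.43135/0.4239 = 1.01757
x = ρ cos φ = 0.23075 × cos(4.34°) = 0.23009
y = ρ sin φ = 0.23075 × sin(4.34°) = 0.01746

0.230 0.017 1.018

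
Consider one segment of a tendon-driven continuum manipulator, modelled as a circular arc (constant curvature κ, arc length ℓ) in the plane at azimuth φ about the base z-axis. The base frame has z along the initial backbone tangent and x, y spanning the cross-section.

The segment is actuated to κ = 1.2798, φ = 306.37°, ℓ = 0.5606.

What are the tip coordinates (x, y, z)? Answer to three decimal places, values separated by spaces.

θ = κ·ℓ = 1.2798 × 0.5606 = 0.71746 rad
ρ = (1 − cos θ)/κ = (1 − 0.75348)/1.2798 = 0.19262
z = sin θ / κ = 0.65747/1.2798 = 0.51373
x = ρ cos φ = 0.19262 × cos(306.37°) = 0.11423
y = ρ sin φ = 0.19262 × sin(306.37°) = -0.15510

0.114 -0.155 0.514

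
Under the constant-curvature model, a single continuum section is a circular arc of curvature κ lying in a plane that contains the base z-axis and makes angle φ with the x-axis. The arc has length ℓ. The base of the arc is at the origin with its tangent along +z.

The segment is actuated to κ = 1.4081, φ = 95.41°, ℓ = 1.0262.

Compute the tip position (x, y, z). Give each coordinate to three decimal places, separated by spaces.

θ = κ·ℓ = 1.4081 × 1.0262 = 1.44499 rad
ρ = (1 − cos θ)/κ = (1 − 0.12547)/1.4081 = 0.62107
z = sin θ / κ = 0.99210/1.4081 = 0.70456
x = ρ cos φ = 0.62107 × cos(95.41°) = -0.05856
y = ρ sin φ = 0.62107 × sin(95.41°) = 0.61830

-0.059 0.618 0.705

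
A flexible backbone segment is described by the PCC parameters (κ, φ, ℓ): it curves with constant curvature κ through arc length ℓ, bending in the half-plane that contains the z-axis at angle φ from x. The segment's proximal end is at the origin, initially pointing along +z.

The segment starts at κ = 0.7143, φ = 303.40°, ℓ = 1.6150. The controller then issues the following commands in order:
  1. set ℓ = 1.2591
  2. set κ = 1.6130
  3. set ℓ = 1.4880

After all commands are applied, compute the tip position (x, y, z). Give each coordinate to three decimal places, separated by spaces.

initial: κ=0.7143, φ=303.40°, ℓ=1.6150
cmd 1: set ℓ=1.2591 → (κ,φ,ℓ)=(0.7143,303.40°,1.2591) → tip=(0.2912,-0.4417,1.0961)
cmd 2: set κ=1.6130 → (κ,φ,ℓ)=(1.6130,303.40°,1.2591) → tip=(0.4928,-0.7474,0.5555)
cmd 3: set ℓ=1.4880 → (κ,φ,ℓ)=(1.6130,303.40°,1.4880) → tip=(0.5930,-0.8993,0.4187)

0.593 -0.899 0.419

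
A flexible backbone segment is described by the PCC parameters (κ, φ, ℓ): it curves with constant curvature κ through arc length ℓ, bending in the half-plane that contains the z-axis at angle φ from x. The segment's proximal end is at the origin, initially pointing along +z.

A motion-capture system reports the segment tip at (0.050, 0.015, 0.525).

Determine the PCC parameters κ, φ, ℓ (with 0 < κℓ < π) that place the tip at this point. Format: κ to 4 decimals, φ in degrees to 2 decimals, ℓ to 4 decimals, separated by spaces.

0.3751 16.70 0.5285

ρ = √(x²+y²) = √(0.050² + 0.015²) = 0.05220
φ = atan2(y, x) mod 360° = atan2(0.015, 0.050) = 16.6992°
|p|² = ρ² + z² = 0.05220² + 0.525² = 0.27835
κ = 2ρ / |p|² = 2×0.05220 / 0.27835 = 0.37508
θ = 2·atan2(ρ, z) = 2·atan2(0.05220, 0.525) = 0.19821 rad
ℓ = θ/κ = 0.19821/0.37508 = 0.52845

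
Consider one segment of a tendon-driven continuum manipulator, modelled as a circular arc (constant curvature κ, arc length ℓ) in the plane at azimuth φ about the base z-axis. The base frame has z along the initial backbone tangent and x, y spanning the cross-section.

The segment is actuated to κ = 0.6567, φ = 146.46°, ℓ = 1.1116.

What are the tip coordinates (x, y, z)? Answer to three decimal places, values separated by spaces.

θ = κ·ℓ = 0.6567 × 1.1116 = 0.72999 rad
ρ = (1 − cos θ)/κ = (1 − 0.74518)/0.6567 = 0.38803
z = sin θ / κ = 0.66686/0.6567 = 1.01547
x = ρ cos φ = 0.38803 × cos(146.46°) = -0.32342
y = ρ sin φ = 0.38803 × sin(146.46°) = 0.21439

-0.323 0.214 1.015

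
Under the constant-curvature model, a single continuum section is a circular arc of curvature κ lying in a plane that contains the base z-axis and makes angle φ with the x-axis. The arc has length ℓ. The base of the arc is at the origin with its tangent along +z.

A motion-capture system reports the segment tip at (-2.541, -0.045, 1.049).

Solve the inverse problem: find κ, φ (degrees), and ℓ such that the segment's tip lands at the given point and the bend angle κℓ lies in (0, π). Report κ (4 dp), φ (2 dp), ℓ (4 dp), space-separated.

ρ = √(x²+y²) = √(-2.541² + -0.045²) = 2.54140
φ = atan2(y, x) mod 360° = atan2(-0.045, -2.541) = 181.0146°
|p|² = ρ² + z² = 2.54140² + 1.049² = 7.55911
κ = 2ρ / |p|² = 2×2.54140 / 7.55911 = 0.67241
θ = 2·atan2(ρ, z) = 2·atan2(2.54140, 1.049) = 2.35867 rad
ℓ = θ/κ = 2.35867/0.67241 = 3.50780

0.6724 181.01 3.5078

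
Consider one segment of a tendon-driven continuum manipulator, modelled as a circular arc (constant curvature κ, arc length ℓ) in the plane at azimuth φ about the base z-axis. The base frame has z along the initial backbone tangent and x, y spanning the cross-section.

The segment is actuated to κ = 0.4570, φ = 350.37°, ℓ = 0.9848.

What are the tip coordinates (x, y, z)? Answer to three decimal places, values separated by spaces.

θ = κ·ℓ = 0.4570 × 0.9848 = 0.45005 rad
ρ = (1 − cos θ)/κ = (1 − 0.90042)/0.4570 = 0.21789
z = sin θ / κ = 0.43501/0.4570 = 0.95189
x = ρ cos φ = 0.21789 × cos(350.37°) = 0.21482
y = ρ sin φ = 0.21789 × sin(350.37°) = -0.03645

0.215 -0.036 0.952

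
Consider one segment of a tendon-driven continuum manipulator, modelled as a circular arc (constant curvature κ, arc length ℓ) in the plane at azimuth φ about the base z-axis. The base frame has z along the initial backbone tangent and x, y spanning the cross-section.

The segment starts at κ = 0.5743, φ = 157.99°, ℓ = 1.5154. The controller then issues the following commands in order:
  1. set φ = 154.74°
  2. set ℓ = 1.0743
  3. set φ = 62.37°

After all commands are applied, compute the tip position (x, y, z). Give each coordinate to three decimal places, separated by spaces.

initial: κ=0.5743, φ=157.99°, ℓ=1.5154
cmd 1: set φ=154.74° → (κ,φ,ℓ)=(0.5743,154.74°,1.5154) → tip=(-0.5597,0.2641,1.3312)
cmd 2: set ℓ=1.0743 → (κ,φ,ℓ)=(0.5743,154.74°,1.0743) → tip=(-0.2903,0.1370,1.0074)
cmd 3: set φ=62.37° → (κ,φ,ℓ)=(0.5743,62.37°,1.0743) → tip=(0.1489,0.2844,1.0074)

0.149 0.284 1.007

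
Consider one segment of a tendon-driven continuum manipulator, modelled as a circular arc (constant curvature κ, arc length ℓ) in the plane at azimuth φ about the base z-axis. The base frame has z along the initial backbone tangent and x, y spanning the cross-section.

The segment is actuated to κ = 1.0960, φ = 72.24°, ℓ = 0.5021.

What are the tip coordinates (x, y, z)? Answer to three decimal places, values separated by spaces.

θ = κ·ℓ = 1.0960 × 0.5021 = 0.55030 rad
ρ = (1 − cos θ)/κ = (1 − 0.85237)/1.0960 = 0.13470
z = sin θ / κ = 0.52294/1.0960 = 0.47714
x = ρ cos φ = 0.13470 × cos(72.24°) = 0.04109
y = ρ sin φ = 0.13470 × sin(72.24°) = 0.12828

0.041 0.128 0.477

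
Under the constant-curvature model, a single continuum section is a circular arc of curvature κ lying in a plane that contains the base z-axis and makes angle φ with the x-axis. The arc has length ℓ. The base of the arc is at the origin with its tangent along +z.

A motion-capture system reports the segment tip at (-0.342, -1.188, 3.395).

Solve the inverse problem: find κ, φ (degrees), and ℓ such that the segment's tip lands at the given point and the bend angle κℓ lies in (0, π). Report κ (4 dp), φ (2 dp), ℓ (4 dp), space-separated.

0.1894 253.94 3.6876

ρ = √(x²+y²) = √(-0.342² + -1.188²) = 1.23625
φ = atan2(y, x) mod 360° = atan2(-1.188, -0.342) = 253.9400°
|p|² = ρ² + z² = 1.23625² + 3.395² = 13.05433
κ = 2ρ / |p|² = 2×1.23625 / 13.05433 = 0.18940
θ = 2·atan2(ρ, z) = 2·atan2(1.23625, 3.395) = 0.69843 rad
ℓ = θ/κ = 0.69843/0.18940 = 3.68757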